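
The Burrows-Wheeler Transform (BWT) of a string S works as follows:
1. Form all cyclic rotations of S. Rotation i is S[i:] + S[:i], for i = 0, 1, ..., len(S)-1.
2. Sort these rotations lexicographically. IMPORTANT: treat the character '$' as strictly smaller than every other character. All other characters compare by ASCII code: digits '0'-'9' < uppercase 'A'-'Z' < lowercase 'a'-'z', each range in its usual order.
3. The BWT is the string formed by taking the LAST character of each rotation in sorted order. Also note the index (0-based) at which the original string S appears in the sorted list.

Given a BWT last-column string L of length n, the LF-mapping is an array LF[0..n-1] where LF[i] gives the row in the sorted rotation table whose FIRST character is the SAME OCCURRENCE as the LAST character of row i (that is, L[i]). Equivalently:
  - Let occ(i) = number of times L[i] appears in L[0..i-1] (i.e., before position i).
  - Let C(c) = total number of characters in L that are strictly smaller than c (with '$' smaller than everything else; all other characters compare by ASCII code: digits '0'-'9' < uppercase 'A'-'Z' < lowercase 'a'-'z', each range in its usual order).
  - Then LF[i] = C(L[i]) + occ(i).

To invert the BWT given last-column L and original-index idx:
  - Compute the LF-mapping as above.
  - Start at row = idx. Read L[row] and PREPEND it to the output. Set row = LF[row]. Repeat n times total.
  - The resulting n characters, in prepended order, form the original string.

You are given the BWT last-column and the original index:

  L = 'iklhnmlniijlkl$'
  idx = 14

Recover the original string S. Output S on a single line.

LF mapping: 2 6 8 1 13 12 9 14 3 4 5 10 7 11 0
Walk LF starting at row 14, prepending L[row]:
  step 1: row=14, L[14]='$', prepend. Next row=LF[14]=0
  step 2: row=0, L[0]='i', prepend. Next row=LF[0]=2
  step 3: row=2, L[2]='l', prepend. Next row=LF[2]=8
  step 4: row=8, L[8]='i', prepend. Next row=LF[8]=3
  step 5: row=3, L[3]='h', prepend. Next row=LF[3]=1
  step 6: row=1, L[1]='k', prepend. Next row=LF[1]=6
  step 7: row=6, L[6]='l', prepend. Next row=LF[6]=9
  step 8: row=9, L[9]='i', prepend. Next row=LF[9]=4
  step 9: row=4, L[4]='n', prepend. Next row=LF[4]=13
  step 10: row=13, L[13]='l', prepend. Next row=LF[13]=11
  step 11: row=11, L[11]='l', prepend. Next row=LF[11]=10
  step 12: row=10, L[10]='j', prepend. Next row=LF[10]=5
  step 13: row=5, L[5]='m', prepend. Next row=LF[5]=12
  step 14: row=12, L[12]='k', prepend. Next row=LF[12]=7
  step 15: row=7, L[7]='n', prepend. Next row=LF[7]=14
Reversed output: nkmjllnilkhili$

Answer: nkmjllnilkhili$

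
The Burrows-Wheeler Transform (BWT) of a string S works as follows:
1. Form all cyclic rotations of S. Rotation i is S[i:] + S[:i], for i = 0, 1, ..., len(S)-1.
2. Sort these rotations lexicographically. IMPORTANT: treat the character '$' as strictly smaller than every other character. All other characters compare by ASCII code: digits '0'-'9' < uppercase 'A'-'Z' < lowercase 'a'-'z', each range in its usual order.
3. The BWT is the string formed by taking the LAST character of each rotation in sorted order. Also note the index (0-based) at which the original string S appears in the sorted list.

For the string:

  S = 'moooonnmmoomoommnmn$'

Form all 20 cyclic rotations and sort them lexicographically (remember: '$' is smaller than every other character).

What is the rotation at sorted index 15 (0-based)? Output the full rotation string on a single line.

All 20 rotations (rotation i = S[i:]+S[:i]):
  rot[0] = moooonnmmoomoommnmn$
  rot[1] = oooonnmmoomoommnmn$m
  rot[2] = ooonnmmoomoommnmn$mo
  rot[3] = oonnmmoomoommnmn$moo
  rot[4] = onnmmoomoommnmn$mooo
  rot[5] = nnmmoomoommnmn$moooo
  rot[6] = nmmoomoommnmn$moooon
  rot[7] = mmoomoommnmn$moooonn
  rot[8] = moomoommnmn$moooonnm
  rot[9] = oomoommnmn$moooonnmm
  rot[10] = omoommnmn$moooonnmmo
  rot[11] = moommnmn$moooonnmmoo
  rot[12] = oommnmn$moooonnmmoom
  rot[13] = ommnmn$moooonnmmoomo
  rot[14] = mmnmn$moooonnmmoomoo
  rot[15] = mnmn$moooonnmmoomoom
  rot[16] = nmn$moooonnmmoomoomm
  rot[17] = mn$moooonnmmoomoommn
  rot[18] = n$moooonnmmoomoommnm
  rot[19] = $moooonnmmoomoommnmn
Sorted (with $ < everything):
  sorted[0] = $moooonnmmoomoommnmn
  sorted[1] = mmnmn$moooonnmmoomoo
  sorted[2] = mmoomoommnmn$moooonn
  sorted[3] = mn$moooonnmmoomoommn
  sorted[4] = mnmn$moooonnmmoomoom
  sorted[5] = moommnmn$moooonnmmoo
  sorted[6] = moomoommnmn$moooonnm
  sorted[7] = moooonnmmoomoommnmn$
  sorted[8] = n$moooonnmmoomoommnm
  sorted[9] = nmmoomoommnmn$moooon
  sorted[10] = nmn$moooonnmmoomoomm
  sorted[11] = nnmmoomoommnmn$moooo
  sorted[12] = ommnmn$moooonnmmoomo
  sorted[13] = omoommnmn$moooonnmmo
  sorted[14] = onnmmoomoommnmn$mooo
  sorted[15] = oommnmn$moooonnmmoom
  sorted[16] = oomoommnmn$moooonnmm
  sorted[17] = oonnmmoomoommnmn$moo
  sorted[18] = ooonnmmoomoommnmn$mo
  sorted[19] = oooonnmmoomoommnmn$m
sorted[15] = oommnmn$moooonnmmoom

Answer: oommnmn$moooonnmmoom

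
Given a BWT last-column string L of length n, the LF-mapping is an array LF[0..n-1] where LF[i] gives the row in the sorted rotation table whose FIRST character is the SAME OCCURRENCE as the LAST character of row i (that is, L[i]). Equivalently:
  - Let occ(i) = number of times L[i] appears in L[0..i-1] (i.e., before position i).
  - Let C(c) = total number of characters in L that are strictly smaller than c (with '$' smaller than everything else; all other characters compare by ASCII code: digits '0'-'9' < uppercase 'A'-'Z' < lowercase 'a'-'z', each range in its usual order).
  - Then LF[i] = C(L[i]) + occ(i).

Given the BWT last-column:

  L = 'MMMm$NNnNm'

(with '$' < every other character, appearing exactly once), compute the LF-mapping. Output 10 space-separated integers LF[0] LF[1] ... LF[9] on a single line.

Answer: 1 2 3 7 0 4 5 9 6 8

Derivation:
Char counts: '$':1, 'M':3, 'N':3, 'm':2, 'n':1
C (first-col start): C('$')=0, C('M')=1, C('N')=4, C('m')=7, C('n')=9
L[0]='M': occ=0, LF[0]=C('M')+0=1+0=1
L[1]='M': occ=1, LF[1]=C('M')+1=1+1=2
L[2]='M': occ=2, LF[2]=C('M')+2=1+2=3
L[3]='m': occ=0, LF[3]=C('m')+0=7+0=7
L[4]='$': occ=0, LF[4]=C('$')+0=0+0=0
L[5]='N': occ=0, LF[5]=C('N')+0=4+0=4
L[6]='N': occ=1, LF[6]=C('N')+1=4+1=5
L[7]='n': occ=0, LF[7]=C('n')+0=9+0=9
L[8]='N': occ=2, LF[8]=C('N')+2=4+2=6
L[9]='m': occ=1, LF[9]=C('m')+1=7+1=8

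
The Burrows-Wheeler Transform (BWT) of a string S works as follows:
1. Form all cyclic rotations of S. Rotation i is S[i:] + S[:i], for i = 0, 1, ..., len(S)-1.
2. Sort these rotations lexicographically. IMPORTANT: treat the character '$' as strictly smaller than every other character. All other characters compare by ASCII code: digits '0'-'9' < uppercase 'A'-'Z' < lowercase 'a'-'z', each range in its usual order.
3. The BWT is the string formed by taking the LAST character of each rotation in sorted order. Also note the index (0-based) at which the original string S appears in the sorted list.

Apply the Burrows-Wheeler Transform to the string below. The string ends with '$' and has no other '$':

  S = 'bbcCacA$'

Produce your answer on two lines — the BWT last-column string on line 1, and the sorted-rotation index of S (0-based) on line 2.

Answer: AccC$bab
4

Derivation:
All 8 rotations (rotation i = S[i:]+S[:i]):
  rot[0] = bbcCacA$
  rot[1] = bcCacA$b
  rot[2] = cCacA$bb
  rot[3] = CacA$bbc
  rot[4] = acA$bbcC
  rot[5] = cA$bbcCa
  rot[6] = A$bbcCac
  rot[7] = $bbcCacA
Sorted (with $ < everything):
  sorted[0] = $bbcCacA  (last char: 'A')
  sorted[1] = A$bbcCac  (last char: 'c')
  sorted[2] = CacA$bbc  (last char: 'c')
  sorted[3] = acA$bbcC  (last char: 'C')
  sorted[4] = bbcCacA$  (last char: '$')
  sorted[5] = bcCacA$b  (last char: 'b')
  sorted[6] = cA$bbcCa  (last char: 'a')
  sorted[7] = cCacA$bb  (last char: 'b')
Last column: AccC$bab
Original string S is at sorted index 4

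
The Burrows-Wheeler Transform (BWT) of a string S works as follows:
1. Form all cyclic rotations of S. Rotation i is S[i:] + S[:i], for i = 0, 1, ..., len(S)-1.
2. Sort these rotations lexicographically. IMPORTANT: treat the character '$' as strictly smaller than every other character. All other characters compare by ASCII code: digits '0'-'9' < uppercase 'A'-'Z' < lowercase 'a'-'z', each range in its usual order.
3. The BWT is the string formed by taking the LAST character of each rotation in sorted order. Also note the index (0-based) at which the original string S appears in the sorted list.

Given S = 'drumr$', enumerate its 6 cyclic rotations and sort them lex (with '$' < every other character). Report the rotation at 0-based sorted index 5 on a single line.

All 6 rotations (rotation i = S[i:]+S[:i]):
  rot[0] = drumr$
  rot[1] = rumr$d
  rot[2] = umr$dr
  rot[3] = mr$dru
  rot[4] = r$drum
  rot[5] = $drumr
Sorted (with $ < everything):
  sorted[0] = $drumr
  sorted[1] = drumr$
  sorted[2] = mr$dru
  sorted[3] = r$drum
  sorted[4] = rumr$d
  sorted[5] = umr$dr
sorted[5] = umr$dr

Answer: umr$dr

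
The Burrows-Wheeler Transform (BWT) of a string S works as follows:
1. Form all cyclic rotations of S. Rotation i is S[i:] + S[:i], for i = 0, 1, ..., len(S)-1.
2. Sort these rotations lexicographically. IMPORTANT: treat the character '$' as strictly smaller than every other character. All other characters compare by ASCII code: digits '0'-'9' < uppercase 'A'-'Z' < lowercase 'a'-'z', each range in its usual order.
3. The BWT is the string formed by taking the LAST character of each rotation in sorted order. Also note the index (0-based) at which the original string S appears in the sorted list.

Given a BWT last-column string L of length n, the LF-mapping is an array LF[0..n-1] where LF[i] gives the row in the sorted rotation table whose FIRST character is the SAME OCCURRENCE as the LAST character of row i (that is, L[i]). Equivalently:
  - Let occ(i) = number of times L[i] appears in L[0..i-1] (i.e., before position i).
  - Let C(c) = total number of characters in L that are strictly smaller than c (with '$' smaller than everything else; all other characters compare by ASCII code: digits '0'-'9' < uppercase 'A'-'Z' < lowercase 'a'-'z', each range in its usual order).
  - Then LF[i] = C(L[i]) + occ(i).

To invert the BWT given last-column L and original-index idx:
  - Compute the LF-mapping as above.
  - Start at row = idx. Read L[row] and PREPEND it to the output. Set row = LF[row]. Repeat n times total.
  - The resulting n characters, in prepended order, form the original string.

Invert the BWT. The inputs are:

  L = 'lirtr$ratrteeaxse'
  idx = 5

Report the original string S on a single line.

Answer: extraterrestrial$

Derivation:
LF mapping: 7 6 8 13 9 0 10 1 14 11 15 3 4 2 16 12 5
Walk LF starting at row 5, prepending L[row]:
  step 1: row=5, L[5]='$', prepend. Next row=LF[5]=0
  step 2: row=0, L[0]='l', prepend. Next row=LF[0]=7
  step 3: row=7, L[7]='a', prepend. Next row=LF[7]=1
  step 4: row=1, L[1]='i', prepend. Next row=LF[1]=6
  step 5: row=6, L[6]='r', prepend. Next row=LF[6]=10
  step 6: row=10, L[10]='t', prepend. Next row=LF[10]=15
  step 7: row=15, L[15]='s', prepend. Next row=LF[15]=12
  step 8: row=12, L[12]='e', prepend. Next row=LF[12]=4
  step 9: row=4, L[4]='r', prepend. Next row=LF[4]=9
  step 10: row=9, L[9]='r', prepend. Next row=LF[9]=11
  step 11: row=11, L[11]='e', prepend. Next row=LF[11]=3
  step 12: row=3, L[3]='t', prepend. Next row=LF[3]=13
  step 13: row=13, L[13]='a', prepend. Next row=LF[13]=2
  step 14: row=2, L[2]='r', prepend. Next row=LF[2]=8
  step 15: row=8, L[8]='t', prepend. Next row=LF[8]=14
  step 16: row=14, L[14]='x', prepend. Next row=LF[14]=16
  step 17: row=16, L[16]='e', prepend. Next row=LF[16]=5
Reversed output: extraterrestrial$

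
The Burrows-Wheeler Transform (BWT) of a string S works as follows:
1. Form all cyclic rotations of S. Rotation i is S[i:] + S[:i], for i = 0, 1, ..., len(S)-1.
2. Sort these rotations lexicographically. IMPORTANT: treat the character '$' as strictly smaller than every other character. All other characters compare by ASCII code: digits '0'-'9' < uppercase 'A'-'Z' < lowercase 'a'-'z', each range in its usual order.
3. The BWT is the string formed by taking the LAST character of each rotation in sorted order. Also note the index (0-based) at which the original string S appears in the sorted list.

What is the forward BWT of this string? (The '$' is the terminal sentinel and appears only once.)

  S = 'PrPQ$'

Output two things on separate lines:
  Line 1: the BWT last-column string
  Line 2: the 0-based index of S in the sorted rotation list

Answer: Qr$PP
2

Derivation:
All 5 rotations (rotation i = S[i:]+S[:i]):
  rot[0] = PrPQ$
  rot[1] = rPQ$P
  rot[2] = PQ$Pr
  rot[3] = Q$PrP
  rot[4] = $PrPQ
Sorted (with $ < everything):
  sorted[0] = $PrPQ  (last char: 'Q')
  sorted[1] = PQ$Pr  (last char: 'r')
  sorted[2] = PrPQ$  (last char: '$')
  sorted[3] = Q$PrP  (last char: 'P')
  sorted[4] = rPQ$P  (last char: 'P')
Last column: Qr$PP
Original string S is at sorted index 2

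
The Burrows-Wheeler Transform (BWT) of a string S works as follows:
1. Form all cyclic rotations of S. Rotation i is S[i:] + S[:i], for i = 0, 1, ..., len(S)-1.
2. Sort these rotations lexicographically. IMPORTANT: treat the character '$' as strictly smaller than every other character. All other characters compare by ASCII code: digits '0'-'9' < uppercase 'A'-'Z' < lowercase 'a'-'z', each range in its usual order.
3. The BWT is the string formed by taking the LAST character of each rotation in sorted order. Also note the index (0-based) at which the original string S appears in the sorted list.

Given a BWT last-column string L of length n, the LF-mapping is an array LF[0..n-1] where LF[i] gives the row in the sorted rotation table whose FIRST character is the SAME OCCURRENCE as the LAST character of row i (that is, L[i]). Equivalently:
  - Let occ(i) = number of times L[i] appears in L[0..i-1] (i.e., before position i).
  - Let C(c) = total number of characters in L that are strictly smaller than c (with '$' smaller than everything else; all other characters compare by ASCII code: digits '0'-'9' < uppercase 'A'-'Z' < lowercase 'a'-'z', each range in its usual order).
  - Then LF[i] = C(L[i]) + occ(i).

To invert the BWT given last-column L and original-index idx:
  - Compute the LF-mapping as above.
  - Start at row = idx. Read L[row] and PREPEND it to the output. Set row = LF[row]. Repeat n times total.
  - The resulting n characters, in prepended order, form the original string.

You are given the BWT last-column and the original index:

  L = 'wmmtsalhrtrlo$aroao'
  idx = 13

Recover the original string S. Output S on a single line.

LF mapping: 18 7 8 16 15 1 5 4 12 17 13 6 9 0 2 14 10 3 11
Walk LF starting at row 13, prepending L[row]:
  step 1: row=13, L[13]='$', prepend. Next row=LF[13]=0
  step 2: row=0, L[0]='w', prepend. Next row=LF[0]=18
  step 3: row=18, L[18]='o', prepend. Next row=LF[18]=11
  step 4: row=11, L[11]='l', prepend. Next row=LF[11]=6
  step 5: row=6, L[6]='l', prepend. Next row=LF[6]=5
  step 6: row=5, L[5]='a', prepend. Next row=LF[5]=1
  step 7: row=1, L[1]='m', prepend. Next row=LF[1]=7
  step 8: row=7, L[7]='h', prepend. Next row=LF[7]=4
  step 9: row=4, L[4]='s', prepend. Next row=LF[4]=15
  step 10: row=15, L[15]='r', prepend. Next row=LF[15]=14
  step 11: row=14, L[14]='a', prepend. Next row=LF[14]=2
  step 12: row=2, L[2]='m', prepend. Next row=LF[2]=8
  step 13: row=8, L[8]='r', prepend. Next row=LF[8]=12
  step 14: row=12, L[12]='o', prepend. Next row=LF[12]=9
  step 15: row=9, L[9]='t', prepend. Next row=LF[9]=17
  step 16: row=17, L[17]='a', prepend. Next row=LF[17]=3
  step 17: row=3, L[3]='t', prepend. Next row=LF[3]=16
  step 18: row=16, L[16]='o', prepend. Next row=LF[16]=10
  step 19: row=10, L[10]='r', prepend. Next row=LF[10]=13
Reversed output: rotatormarshmallow$

Answer: rotatormarshmallow$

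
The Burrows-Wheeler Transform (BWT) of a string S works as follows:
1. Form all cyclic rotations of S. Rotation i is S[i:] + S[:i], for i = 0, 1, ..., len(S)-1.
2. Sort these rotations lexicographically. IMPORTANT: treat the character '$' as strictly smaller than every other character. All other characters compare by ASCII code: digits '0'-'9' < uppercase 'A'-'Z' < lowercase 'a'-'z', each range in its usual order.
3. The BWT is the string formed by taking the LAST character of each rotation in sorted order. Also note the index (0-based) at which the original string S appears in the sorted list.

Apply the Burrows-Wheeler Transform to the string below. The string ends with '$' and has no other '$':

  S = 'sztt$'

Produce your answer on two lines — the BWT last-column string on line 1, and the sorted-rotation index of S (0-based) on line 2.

Answer: t$tzs
1

Derivation:
All 5 rotations (rotation i = S[i:]+S[:i]):
  rot[0] = sztt$
  rot[1] = ztt$s
  rot[2] = tt$sz
  rot[3] = t$szt
  rot[4] = $sztt
Sorted (with $ < everything):
  sorted[0] = $sztt  (last char: 't')
  sorted[1] = sztt$  (last char: '$')
  sorted[2] = t$szt  (last char: 't')
  sorted[3] = tt$sz  (last char: 'z')
  sorted[4] = ztt$s  (last char: 's')
Last column: t$tzs
Original string S is at sorted index 1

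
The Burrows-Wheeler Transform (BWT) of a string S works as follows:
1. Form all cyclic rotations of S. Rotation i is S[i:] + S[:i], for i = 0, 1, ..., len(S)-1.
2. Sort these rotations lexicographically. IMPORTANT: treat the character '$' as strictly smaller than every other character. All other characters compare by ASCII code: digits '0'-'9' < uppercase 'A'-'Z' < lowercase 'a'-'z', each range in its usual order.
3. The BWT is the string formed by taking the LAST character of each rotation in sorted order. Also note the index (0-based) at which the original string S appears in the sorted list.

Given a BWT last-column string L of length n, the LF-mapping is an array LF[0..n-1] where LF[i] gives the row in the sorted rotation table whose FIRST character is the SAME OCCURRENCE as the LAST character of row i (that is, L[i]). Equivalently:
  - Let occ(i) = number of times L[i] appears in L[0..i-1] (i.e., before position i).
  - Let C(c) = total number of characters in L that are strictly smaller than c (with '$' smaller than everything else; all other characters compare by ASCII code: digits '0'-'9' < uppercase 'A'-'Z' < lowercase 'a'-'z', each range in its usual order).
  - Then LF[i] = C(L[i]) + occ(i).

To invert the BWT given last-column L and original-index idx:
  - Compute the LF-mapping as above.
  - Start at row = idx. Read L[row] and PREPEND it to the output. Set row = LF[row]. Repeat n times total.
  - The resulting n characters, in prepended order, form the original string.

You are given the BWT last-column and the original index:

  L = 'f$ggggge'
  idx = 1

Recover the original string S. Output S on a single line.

LF mapping: 2 0 3 4 5 6 7 1
Walk LF starting at row 1, prepending L[row]:
  step 1: row=1, L[1]='$', prepend. Next row=LF[1]=0
  step 2: row=0, L[0]='f', prepend. Next row=LF[0]=2
  step 3: row=2, L[2]='g', prepend. Next row=LF[2]=3
  step 4: row=3, L[3]='g', prepend. Next row=LF[3]=4
  step 5: row=4, L[4]='g', prepend. Next row=LF[4]=5
  step 6: row=5, L[5]='g', prepend. Next row=LF[5]=6
  step 7: row=6, L[6]='g', prepend. Next row=LF[6]=7
  step 8: row=7, L[7]='e', prepend. Next row=LF[7]=1
Reversed output: egggggf$

Answer: egggggf$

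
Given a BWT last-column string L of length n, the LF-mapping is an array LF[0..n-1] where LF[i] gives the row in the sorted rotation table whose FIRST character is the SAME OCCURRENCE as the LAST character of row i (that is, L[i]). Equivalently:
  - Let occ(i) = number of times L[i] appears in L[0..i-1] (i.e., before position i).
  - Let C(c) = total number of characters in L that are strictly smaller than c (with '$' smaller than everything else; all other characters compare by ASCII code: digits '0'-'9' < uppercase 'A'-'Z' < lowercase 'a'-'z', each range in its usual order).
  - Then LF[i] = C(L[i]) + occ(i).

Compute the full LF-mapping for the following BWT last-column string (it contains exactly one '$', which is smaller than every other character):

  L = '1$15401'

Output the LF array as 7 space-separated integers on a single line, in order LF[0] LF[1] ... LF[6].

Answer: 2 0 3 6 5 1 4

Derivation:
Char counts: '$':1, '0':1, '1':3, '4':1, '5':1
C (first-col start): C('$')=0, C('0')=1, C('1')=2, C('4')=5, C('5')=6
L[0]='1': occ=0, LF[0]=C('1')+0=2+0=2
L[1]='$': occ=0, LF[1]=C('$')+0=0+0=0
L[2]='1': occ=1, LF[2]=C('1')+1=2+1=3
L[3]='5': occ=0, LF[3]=C('5')+0=6+0=6
L[4]='4': occ=0, LF[4]=C('4')+0=5+0=5
L[5]='0': occ=0, LF[5]=C('0')+0=1+0=1
L[6]='1': occ=2, LF[6]=C('1')+2=2+2=4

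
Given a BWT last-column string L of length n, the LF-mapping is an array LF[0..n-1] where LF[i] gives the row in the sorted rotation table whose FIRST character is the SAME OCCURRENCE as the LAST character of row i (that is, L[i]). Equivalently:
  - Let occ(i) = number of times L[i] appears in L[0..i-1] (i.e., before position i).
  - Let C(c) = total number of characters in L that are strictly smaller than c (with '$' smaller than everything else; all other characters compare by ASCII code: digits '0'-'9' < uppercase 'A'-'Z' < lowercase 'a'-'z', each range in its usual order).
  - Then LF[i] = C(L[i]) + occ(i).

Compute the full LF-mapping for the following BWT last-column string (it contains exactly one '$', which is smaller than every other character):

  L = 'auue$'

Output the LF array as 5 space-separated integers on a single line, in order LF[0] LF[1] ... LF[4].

Char counts: '$':1, 'a':1, 'e':1, 'u':2
C (first-col start): C('$')=0, C('a')=1, C('e')=2, C('u')=3
L[0]='a': occ=0, LF[0]=C('a')+0=1+0=1
L[1]='u': occ=0, LF[1]=C('u')+0=3+0=3
L[2]='u': occ=1, LF[2]=C('u')+1=3+1=4
L[3]='e': occ=0, LF[3]=C('e')+0=2+0=2
L[4]='$': occ=0, LF[4]=C('$')+0=0+0=0

Answer: 1 3 4 2 0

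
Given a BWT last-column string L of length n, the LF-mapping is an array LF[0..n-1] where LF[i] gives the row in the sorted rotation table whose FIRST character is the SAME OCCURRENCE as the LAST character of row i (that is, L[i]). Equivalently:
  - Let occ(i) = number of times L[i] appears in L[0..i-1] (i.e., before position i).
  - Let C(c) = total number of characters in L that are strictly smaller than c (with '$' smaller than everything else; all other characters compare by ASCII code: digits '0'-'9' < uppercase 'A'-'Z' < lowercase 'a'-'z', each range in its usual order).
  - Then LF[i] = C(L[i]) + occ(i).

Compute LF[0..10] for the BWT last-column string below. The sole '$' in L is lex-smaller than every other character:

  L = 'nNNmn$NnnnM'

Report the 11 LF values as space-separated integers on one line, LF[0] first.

Char counts: '$':1, 'M':1, 'N':3, 'm':1, 'n':5
C (first-col start): C('$')=0, C('M')=1, C('N')=2, C('m')=5, C('n')=6
L[0]='n': occ=0, LF[0]=C('n')+0=6+0=6
L[1]='N': occ=0, LF[1]=C('N')+0=2+0=2
L[2]='N': occ=1, LF[2]=C('N')+1=2+1=3
L[3]='m': occ=0, LF[3]=C('m')+0=5+0=5
L[4]='n': occ=1, LF[4]=C('n')+1=6+1=7
L[5]='$': occ=0, LF[5]=C('$')+0=0+0=0
L[6]='N': occ=2, LF[6]=C('N')+2=2+2=4
L[7]='n': occ=2, LF[7]=C('n')+2=6+2=8
L[8]='n': occ=3, LF[8]=C('n')+3=6+3=9
L[9]='n': occ=4, LF[9]=C('n')+4=6+4=10
L[10]='M': occ=0, LF[10]=C('M')+0=1+0=1

Answer: 6 2 3 5 7 0 4 8 9 10 1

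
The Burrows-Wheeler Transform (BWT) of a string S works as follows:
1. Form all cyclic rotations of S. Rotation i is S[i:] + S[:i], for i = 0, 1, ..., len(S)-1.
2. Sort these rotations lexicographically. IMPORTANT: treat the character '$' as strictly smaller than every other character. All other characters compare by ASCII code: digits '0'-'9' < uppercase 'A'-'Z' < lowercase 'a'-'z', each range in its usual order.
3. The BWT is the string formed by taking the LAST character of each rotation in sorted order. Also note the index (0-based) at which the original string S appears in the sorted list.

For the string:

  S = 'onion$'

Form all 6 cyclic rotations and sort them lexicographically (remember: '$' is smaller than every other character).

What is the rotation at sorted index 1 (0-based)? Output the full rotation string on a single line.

Answer: ion$on

Derivation:
All 6 rotations (rotation i = S[i:]+S[:i]):
  rot[0] = onion$
  rot[1] = nion$o
  rot[2] = ion$on
  rot[3] = on$oni
  rot[4] = n$onio
  rot[5] = $onion
Sorted (with $ < everything):
  sorted[0] = $onion
  sorted[1] = ion$on
  sorted[2] = n$onio
  sorted[3] = nion$o
  sorted[4] = on$oni
  sorted[5] = onion$
sorted[1] = ion$on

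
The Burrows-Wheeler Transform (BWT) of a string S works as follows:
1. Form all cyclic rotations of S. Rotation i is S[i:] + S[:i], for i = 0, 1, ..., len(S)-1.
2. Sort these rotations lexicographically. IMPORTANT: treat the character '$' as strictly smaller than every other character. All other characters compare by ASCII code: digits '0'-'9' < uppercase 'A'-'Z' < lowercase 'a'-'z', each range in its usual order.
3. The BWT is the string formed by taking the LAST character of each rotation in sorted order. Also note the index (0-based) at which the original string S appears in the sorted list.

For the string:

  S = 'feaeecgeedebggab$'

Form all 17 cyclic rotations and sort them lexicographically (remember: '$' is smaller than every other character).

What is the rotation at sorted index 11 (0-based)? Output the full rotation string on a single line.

Answer: eecgeedebggab$fea

Derivation:
All 17 rotations (rotation i = S[i:]+S[:i]):
  rot[0] = feaeecgeedebggab$
  rot[1] = eaeecgeedebggab$f
  rot[2] = aeecgeedebggab$fe
  rot[3] = eecgeedebggab$fea
  rot[4] = ecgeedebggab$feae
  rot[5] = cgeedebggab$feaee
  rot[6] = geedebggab$feaeec
  rot[7] = eedebggab$feaeecg
  rot[8] = edebggab$feaeecge
  rot[9] = debggab$feaeecgee
  rot[10] = ebggab$feaeecgeed
  rot[11] = bggab$feaeecgeede
  rot[12] = ggab$feaeecgeedeb
  rot[13] = gab$feaeecgeedebg
  rot[14] = ab$feaeecgeedebgg
  rot[15] = b$feaeecgeedebgga
  rot[16] = $feaeecgeedebggab
Sorted (with $ < everything):
  sorted[0] = $feaeecgeedebggab
  sorted[1] = ab$feaeecgeedebgg
  sorted[2] = aeecgeedebggab$fe
  sorted[3] = b$feaeecgeedebgga
  sorted[4] = bggab$feaeecgeede
  sorted[5] = cgeedebggab$feaee
  sorted[6] = debggab$feaeecgee
  sorted[7] = eaeecgeedebggab$f
  sorted[8] = ebggab$feaeecgeed
  sorted[9] = ecgeedebggab$feae
  sorted[10] = edebggab$feaeecge
  sorted[11] = eecgeedebggab$fea
  sorted[12] = eedebggab$feaeecg
  sorted[13] = feaeecgeedebggab$
  sorted[14] = gab$feaeecgeedebg
  sorted[15] = geedebggab$feaeec
  sorted[16] = ggab$feaeecgeedeb
sorted[11] = eecgeedebggab$fea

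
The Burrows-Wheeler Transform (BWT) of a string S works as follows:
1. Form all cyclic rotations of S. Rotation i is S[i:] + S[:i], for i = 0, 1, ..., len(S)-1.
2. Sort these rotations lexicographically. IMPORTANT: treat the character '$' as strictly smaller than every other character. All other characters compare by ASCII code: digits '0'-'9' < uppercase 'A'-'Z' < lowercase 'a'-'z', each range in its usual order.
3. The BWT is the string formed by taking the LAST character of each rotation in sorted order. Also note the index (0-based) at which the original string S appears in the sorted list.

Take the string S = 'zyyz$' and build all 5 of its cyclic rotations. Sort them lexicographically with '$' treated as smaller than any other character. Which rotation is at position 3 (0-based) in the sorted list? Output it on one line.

All 5 rotations (rotation i = S[i:]+S[:i]):
  rot[0] = zyyz$
  rot[1] = yyz$z
  rot[2] = yz$zy
  rot[3] = z$zyy
  rot[4] = $zyyz
Sorted (with $ < everything):
  sorted[0] = $zyyz
  sorted[1] = yyz$z
  sorted[2] = yz$zy
  sorted[3] = z$zyy
  sorted[4] = zyyz$
sorted[3] = z$zyy

Answer: z$zyy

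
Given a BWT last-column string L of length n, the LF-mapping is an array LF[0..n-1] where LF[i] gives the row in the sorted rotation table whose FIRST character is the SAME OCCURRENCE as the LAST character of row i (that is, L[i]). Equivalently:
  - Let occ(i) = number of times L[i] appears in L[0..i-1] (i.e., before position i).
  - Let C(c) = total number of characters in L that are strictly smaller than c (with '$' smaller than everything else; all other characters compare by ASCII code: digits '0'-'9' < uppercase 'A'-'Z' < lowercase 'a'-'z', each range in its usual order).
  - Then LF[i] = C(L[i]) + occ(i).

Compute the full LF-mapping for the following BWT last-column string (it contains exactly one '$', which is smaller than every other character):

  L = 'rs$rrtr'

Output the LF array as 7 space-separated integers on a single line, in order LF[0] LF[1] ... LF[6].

Answer: 1 5 0 2 3 6 4

Derivation:
Char counts: '$':1, 'r':4, 's':1, 't':1
C (first-col start): C('$')=0, C('r')=1, C('s')=5, C('t')=6
L[0]='r': occ=0, LF[0]=C('r')+0=1+0=1
L[1]='s': occ=0, LF[1]=C('s')+0=5+0=5
L[2]='$': occ=0, LF[2]=C('$')+0=0+0=0
L[3]='r': occ=1, LF[3]=C('r')+1=1+1=2
L[4]='r': occ=2, LF[4]=C('r')+2=1+2=3
L[5]='t': occ=0, LF[5]=C('t')+0=6+0=6
L[6]='r': occ=3, LF[6]=C('r')+3=1+3=4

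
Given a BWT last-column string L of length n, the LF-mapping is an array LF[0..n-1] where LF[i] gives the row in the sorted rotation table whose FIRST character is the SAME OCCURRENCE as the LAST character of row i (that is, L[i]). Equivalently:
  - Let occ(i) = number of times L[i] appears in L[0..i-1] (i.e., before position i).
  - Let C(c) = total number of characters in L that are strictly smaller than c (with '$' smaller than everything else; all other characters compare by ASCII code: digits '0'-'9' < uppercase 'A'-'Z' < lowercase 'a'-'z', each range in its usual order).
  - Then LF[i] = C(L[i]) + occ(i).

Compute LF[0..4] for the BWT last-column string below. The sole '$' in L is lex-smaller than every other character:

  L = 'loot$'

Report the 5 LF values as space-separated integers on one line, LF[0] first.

Answer: 1 2 3 4 0

Derivation:
Char counts: '$':1, 'l':1, 'o':2, 't':1
C (first-col start): C('$')=0, C('l')=1, C('o')=2, C('t')=4
L[0]='l': occ=0, LF[0]=C('l')+0=1+0=1
L[1]='o': occ=0, LF[1]=C('o')+0=2+0=2
L[2]='o': occ=1, LF[2]=C('o')+1=2+1=3
L[3]='t': occ=0, LF[3]=C('t')+0=4+0=4
L[4]='$': occ=0, LF[4]=C('$')+0=0+0=0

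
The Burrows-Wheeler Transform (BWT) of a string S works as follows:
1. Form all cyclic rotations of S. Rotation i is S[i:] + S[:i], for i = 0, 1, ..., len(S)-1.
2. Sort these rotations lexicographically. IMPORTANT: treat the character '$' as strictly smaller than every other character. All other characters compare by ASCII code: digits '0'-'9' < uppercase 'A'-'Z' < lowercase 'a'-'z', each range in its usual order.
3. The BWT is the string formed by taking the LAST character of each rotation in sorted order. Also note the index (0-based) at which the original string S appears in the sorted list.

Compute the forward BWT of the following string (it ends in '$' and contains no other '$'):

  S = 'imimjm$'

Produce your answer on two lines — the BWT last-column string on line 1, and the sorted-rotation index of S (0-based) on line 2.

All 7 rotations (rotation i = S[i:]+S[:i]):
  rot[0] = imimjm$
  rot[1] = mimjm$i
  rot[2] = imjm$im
  rot[3] = mjm$imi
  rot[4] = jm$imim
  rot[5] = m$imimj
  rot[6] = $imimjm
Sorted (with $ < everything):
  sorted[0] = $imimjm  (last char: 'm')
  sorted[1] = imimjm$  (last char: '$')
  sorted[2] = imjm$im  (last char: 'm')
  sorted[3] = jm$imim  (last char: 'm')
  sorted[4] = m$imimj  (last char: 'j')
  sorted[5] = mimjm$i  (last char: 'i')
  sorted[6] = mjm$imi  (last char: 'i')
Last column: m$mmjii
Original string S is at sorted index 1

Answer: m$mmjii
1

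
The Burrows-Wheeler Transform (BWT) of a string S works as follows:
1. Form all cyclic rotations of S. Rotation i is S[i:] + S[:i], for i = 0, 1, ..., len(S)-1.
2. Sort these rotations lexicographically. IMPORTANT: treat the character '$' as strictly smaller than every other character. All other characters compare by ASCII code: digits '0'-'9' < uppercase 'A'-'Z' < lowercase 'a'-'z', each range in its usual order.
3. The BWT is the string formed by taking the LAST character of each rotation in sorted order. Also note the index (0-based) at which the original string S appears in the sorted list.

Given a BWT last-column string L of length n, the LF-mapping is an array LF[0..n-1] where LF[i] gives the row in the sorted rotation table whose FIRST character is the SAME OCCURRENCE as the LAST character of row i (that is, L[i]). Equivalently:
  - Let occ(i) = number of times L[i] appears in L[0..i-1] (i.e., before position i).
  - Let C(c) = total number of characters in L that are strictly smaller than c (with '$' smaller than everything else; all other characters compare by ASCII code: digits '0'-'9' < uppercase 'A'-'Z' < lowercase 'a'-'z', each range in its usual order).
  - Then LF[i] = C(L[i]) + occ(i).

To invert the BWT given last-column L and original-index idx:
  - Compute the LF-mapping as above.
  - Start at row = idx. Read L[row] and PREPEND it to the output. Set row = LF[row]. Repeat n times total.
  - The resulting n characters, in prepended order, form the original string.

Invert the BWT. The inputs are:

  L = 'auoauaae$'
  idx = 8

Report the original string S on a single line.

LF mapping: 1 7 6 2 8 3 4 5 0
Walk LF starting at row 8, prepending L[row]:
  step 1: row=8, L[8]='$', prepend. Next row=LF[8]=0
  step 2: row=0, L[0]='a', prepend. Next row=LF[0]=1
  step 3: row=1, L[1]='u', prepend. Next row=LF[1]=7
  step 4: row=7, L[7]='e', prepend. Next row=LF[7]=5
  step 5: row=5, L[5]='a', prepend. Next row=LF[5]=3
  step 6: row=3, L[3]='a', prepend. Next row=LF[3]=2
  step 7: row=2, L[2]='o', prepend. Next row=LF[2]=6
  step 8: row=6, L[6]='a', prepend. Next row=LF[6]=4
  step 9: row=4, L[4]='u', prepend. Next row=LF[4]=8
Reversed output: uaoaaeua$

Answer: uaoaaeua$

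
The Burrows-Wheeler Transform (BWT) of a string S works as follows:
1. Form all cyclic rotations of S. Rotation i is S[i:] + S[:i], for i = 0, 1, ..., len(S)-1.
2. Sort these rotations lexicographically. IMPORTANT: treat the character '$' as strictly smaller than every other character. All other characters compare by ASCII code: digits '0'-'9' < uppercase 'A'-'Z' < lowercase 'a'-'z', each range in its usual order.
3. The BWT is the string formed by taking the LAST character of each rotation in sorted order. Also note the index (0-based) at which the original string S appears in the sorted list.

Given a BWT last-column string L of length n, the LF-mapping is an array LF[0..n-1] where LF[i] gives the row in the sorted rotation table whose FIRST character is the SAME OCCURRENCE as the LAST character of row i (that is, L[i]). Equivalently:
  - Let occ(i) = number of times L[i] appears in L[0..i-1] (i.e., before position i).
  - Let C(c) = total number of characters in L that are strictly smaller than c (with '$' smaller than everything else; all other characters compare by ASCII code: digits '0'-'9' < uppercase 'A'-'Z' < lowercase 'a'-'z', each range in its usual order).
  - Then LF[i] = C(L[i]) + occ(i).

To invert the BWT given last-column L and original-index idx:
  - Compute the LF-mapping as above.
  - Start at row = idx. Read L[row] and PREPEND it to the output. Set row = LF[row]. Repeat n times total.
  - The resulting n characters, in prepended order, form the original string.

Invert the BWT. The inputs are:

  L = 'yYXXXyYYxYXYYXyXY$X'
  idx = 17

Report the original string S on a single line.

Answer: yXYYYYXxYXXXXYXyYy$

Derivation:
LF mapping: 16 8 1 2 3 17 9 10 15 11 4 12 13 5 18 6 14 0 7
Walk LF starting at row 17, prepending L[row]:
  step 1: row=17, L[17]='$', prepend. Next row=LF[17]=0
  step 2: row=0, L[0]='y', prepend. Next row=LF[0]=16
  step 3: row=16, L[16]='Y', prepend. Next row=LF[16]=14
  step 4: row=14, L[14]='y', prepend. Next row=LF[14]=18
  step 5: row=18, L[18]='X', prepend. Next row=LF[18]=7
  step 6: row=7, L[7]='Y', prepend. Next row=LF[7]=10
  step 7: row=10, L[10]='X', prepend. Next row=LF[10]=4
  step 8: row=4, L[4]='X', prepend. Next row=LF[4]=3
  step 9: row=3, L[3]='X', prepend. Next row=LF[3]=2
  step 10: row=2, L[2]='X', prepend. Next row=LF[2]=1
  step 11: row=1, L[1]='Y', prepend. Next row=LF[1]=8
  step 12: row=8, L[8]='x', prepend. Next row=LF[8]=15
  step 13: row=15, L[15]='X', prepend. Next row=LF[15]=6
  step 14: row=6, L[6]='Y', prepend. Next row=LF[6]=9
  step 15: row=9, L[9]='Y', prepend. Next row=LF[9]=11
  step 16: row=11, L[11]='Y', prepend. Next row=LF[11]=12
  step 17: row=12, L[12]='Y', prepend. Next row=LF[12]=13
  step 18: row=13, L[13]='X', prepend. Next row=LF[13]=5
  step 19: row=5, L[5]='y', prepend. Next row=LF[5]=17
Reversed output: yXYYYYXxYXXXXYXyYy$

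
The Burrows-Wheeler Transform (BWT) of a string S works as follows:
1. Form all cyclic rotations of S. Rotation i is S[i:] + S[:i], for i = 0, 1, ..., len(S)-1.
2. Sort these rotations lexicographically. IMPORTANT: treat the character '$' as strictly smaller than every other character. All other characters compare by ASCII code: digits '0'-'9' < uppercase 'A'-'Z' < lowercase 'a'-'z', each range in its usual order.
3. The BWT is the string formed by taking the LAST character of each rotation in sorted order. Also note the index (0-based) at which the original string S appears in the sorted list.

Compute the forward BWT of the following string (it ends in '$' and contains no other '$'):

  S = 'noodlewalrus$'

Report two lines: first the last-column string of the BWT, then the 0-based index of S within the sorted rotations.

Answer: swolda$onlure
6

Derivation:
All 13 rotations (rotation i = S[i:]+S[:i]):
  rot[0] = noodlewalrus$
  rot[1] = oodlewalrus$n
  rot[2] = odlewalrus$no
  rot[3] = dlewalrus$noo
  rot[4] = lewalrus$nood
  rot[5] = ewalrus$noodl
  rot[6] = walrus$noodle
  rot[7] = alrus$noodlew
  rot[8] = lrus$noodlewa
  rot[9] = rus$noodlewal
  rot[10] = us$noodlewalr
  rot[11] = s$noodlewalru
  rot[12] = $noodlewalrus
Sorted (with $ < everything):
  sorted[0] = $noodlewalrus  (last char: 's')
  sorted[1] = alrus$noodlew  (last char: 'w')
  sorted[2] = dlewalrus$noo  (last char: 'o')
  sorted[3] = ewalrus$noodl  (last char: 'l')
  sorted[4] = lewalrus$nood  (last char: 'd')
  sorted[5] = lrus$noodlewa  (last char: 'a')
  sorted[6] = noodlewalrus$  (last char: '$')
  sorted[7] = odlewalrus$no  (last char: 'o')
  sorted[8] = oodlewalrus$n  (last char: 'n')
  sorted[9] = rus$noodlewal  (last char: 'l')
  sorted[10] = s$noodlewalru  (last char: 'u')
  sorted[11] = us$noodlewalr  (last char: 'r')
  sorted[12] = walrus$noodle  (last char: 'e')
Last column: swolda$onlure
Original string S is at sorted index 6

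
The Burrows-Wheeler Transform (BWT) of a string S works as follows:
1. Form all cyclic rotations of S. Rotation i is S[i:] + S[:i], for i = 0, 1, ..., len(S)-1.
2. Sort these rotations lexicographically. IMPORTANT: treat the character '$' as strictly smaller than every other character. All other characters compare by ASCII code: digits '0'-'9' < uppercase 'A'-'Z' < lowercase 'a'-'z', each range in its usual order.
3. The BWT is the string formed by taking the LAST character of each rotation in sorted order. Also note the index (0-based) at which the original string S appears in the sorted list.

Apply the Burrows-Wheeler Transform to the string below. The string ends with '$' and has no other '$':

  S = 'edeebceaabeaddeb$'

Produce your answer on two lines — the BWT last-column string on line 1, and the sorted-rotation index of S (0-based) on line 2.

Answer: beaeeeabadecbde$d
15

Derivation:
All 17 rotations (rotation i = S[i:]+S[:i]):
  rot[0] = edeebceaabeaddeb$
  rot[1] = deebceaabeaddeb$e
  rot[2] = eebceaabeaddeb$ed
  rot[3] = ebceaabeaddeb$ede
  rot[4] = bceaabeaddeb$edee
  rot[5] = ceaabeaddeb$edeeb
  rot[6] = eaabeaddeb$edeebc
  rot[7] = aabeaddeb$edeebce
  rot[8] = abeaddeb$edeebcea
  rot[9] = beaddeb$edeebceaa
  rot[10] = eaddeb$edeebceaab
  rot[11] = addeb$edeebceaabe
  rot[12] = ddeb$edeebceaabea
  rot[13] = deb$edeebceaabead
  rot[14] = eb$edeebceaabeadd
  rot[15] = b$edeebceaabeadde
  rot[16] = $edeebceaabeaddeb
Sorted (with $ < everything):
  sorted[0] = $edeebceaabeaddeb  (last char: 'b')
  sorted[1] = aabeaddeb$edeebce  (last char: 'e')
  sorted[2] = abeaddeb$edeebcea  (last char: 'a')
  sorted[3] = addeb$edeebceaabe  (last char: 'e')
  sorted[4] = b$edeebceaabeadde  (last char: 'e')
  sorted[5] = bceaabeaddeb$edee  (last char: 'e')
  sorted[6] = beaddeb$edeebceaa  (last char: 'a')
  sorted[7] = ceaabeaddeb$edeeb  (last char: 'b')
  sorted[8] = ddeb$edeebceaabea  (last char: 'a')
  sorted[9] = deb$edeebceaabead  (last char: 'd')
  sorted[10] = deebceaabeaddeb$e  (last char: 'e')
  sorted[11] = eaabeaddeb$edeebc  (last char: 'c')
  sorted[12] = eaddeb$edeebceaab  (last char: 'b')
  sorted[13] = eb$edeebceaabeadd  (last char: 'd')
  sorted[14] = ebceaabeaddeb$ede  (last char: 'e')
  sorted[15] = edeebceaabeaddeb$  (last char: '$')
  sorted[16] = eebceaabeaddeb$ed  (last char: 'd')
Last column: beaeeeabadecbde$d
Original string S is at sorted index 15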